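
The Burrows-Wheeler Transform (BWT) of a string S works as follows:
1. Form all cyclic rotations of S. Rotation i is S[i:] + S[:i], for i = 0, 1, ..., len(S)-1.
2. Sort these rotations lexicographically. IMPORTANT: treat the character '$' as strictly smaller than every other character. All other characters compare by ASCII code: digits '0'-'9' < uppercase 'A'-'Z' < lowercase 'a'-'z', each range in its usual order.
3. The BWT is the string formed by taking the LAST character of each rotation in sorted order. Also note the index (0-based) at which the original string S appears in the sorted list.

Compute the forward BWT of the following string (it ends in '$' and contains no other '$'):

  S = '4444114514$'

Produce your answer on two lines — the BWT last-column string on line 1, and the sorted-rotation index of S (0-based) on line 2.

All 11 rotations (rotation i = S[i:]+S[:i]):
  rot[0] = 4444114514$
  rot[1] = 444114514$4
  rot[2] = 44114514$44
  rot[3] = 4114514$444
  rot[4] = 114514$4444
  rot[5] = 14514$44441
  rot[6] = 4514$444411
  rot[7] = 514$4444114
  rot[8] = 14$44441145
  rot[9] = 4$444411451
  rot[10] = $4444114514
Sorted (with $ < everything):
  sorted[0] = $4444114514  (last char: '4')
  sorted[1] = 114514$4444  (last char: '4')
  sorted[2] = 14$44441145  (last char: '5')
  sorted[3] = 14514$44441  (last char: '1')
  sorted[4] = 4$444411451  (last char: '1')
  sorted[5] = 4114514$444  (last char: '4')
  sorted[6] = 44114514$44  (last char: '4')
  sorted[7] = 444114514$4  (last char: '4')
  sorted[8] = 4444114514$  (last char: '$')
  sorted[9] = 4514$444411  (last char: '1')
  sorted[10] = 514$4444114  (last char: '4')
Last column: 44511444$14
Original string S is at sorted index 8

Answer: 44511444$14
8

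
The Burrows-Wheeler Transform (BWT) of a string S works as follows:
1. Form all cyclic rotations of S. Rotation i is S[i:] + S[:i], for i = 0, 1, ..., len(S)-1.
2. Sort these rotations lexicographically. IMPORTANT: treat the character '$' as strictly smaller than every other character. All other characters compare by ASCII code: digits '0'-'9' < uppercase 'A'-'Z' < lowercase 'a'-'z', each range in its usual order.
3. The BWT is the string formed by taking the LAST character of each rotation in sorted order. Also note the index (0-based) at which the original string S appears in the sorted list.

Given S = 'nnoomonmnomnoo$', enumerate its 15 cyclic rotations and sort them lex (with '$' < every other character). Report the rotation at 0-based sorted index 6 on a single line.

All 15 rotations (rotation i = S[i:]+S[:i]):
  rot[0] = nnoomonmnomnoo$
  rot[1] = noomonmnomnoo$n
  rot[2] = oomonmnomnoo$nn
  rot[3] = omonmnomnoo$nno
  rot[4] = monmnomnoo$nnoo
  rot[5] = onmnomnoo$nnoom
  rot[6] = nmnomnoo$nnoomo
  rot[7] = mnomnoo$nnoomon
  rot[8] = nomnoo$nnoomonm
  rot[9] = omnoo$nnoomonmn
  rot[10] = mnoo$nnoomonmno
  rot[11] = noo$nnoomonmnom
  rot[12] = oo$nnoomonmnomn
  rot[13] = o$nnoomonmnomno
  rot[14] = $nnoomonmnomnoo
Sorted (with $ < everything):
  sorted[0] = $nnoomonmnomnoo
  sorted[1] = mnomnoo$nnoomon
  sorted[2] = mnoo$nnoomonmno
  sorted[3] = monmnomnoo$nnoo
  sorted[4] = nmnomnoo$nnoomo
  sorted[5] = nnoomonmnomnoo$
  sorted[6] = nomnoo$nnoomonm
  sorted[7] = noo$nnoomonmnom
  sorted[8] = noomonmnomnoo$n
  sorted[9] = o$nnoomonmnomno
  sorted[10] = omnoo$nnoomonmn
  sorted[11] = omonmnomnoo$nno
  sorted[12] = onmnomnoo$nnoom
  sorted[13] = oo$nnoomonmnomn
  sorted[14] = oomonmnomnoo$nn
sorted[6] = nomnoo$nnoomonm

Answer: nomnoo$nnoomonm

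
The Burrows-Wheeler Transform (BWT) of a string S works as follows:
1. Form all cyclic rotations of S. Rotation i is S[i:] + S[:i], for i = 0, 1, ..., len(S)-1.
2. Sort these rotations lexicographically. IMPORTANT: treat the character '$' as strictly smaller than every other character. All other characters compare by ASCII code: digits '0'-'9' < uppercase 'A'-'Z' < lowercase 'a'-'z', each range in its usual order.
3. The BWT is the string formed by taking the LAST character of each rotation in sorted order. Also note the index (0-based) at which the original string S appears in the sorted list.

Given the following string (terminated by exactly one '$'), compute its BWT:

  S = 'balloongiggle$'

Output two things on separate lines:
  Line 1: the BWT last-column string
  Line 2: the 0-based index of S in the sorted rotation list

Answer: eb$lingggalool
2

Derivation:
All 14 rotations (rotation i = S[i:]+S[:i]):
  rot[0] = balloongiggle$
  rot[1] = alloongiggle$b
  rot[2] = lloongiggle$ba
  rot[3] = loongiggle$bal
  rot[4] = oongiggle$ball
  rot[5] = ongiggle$ballo
  rot[6] = ngiggle$balloo
  rot[7] = giggle$balloon
  rot[8] = iggle$balloong
  rot[9] = ggle$balloongi
  rot[10] = gle$balloongig
  rot[11] = le$balloongigg
  rot[12] = e$balloongiggl
  rot[13] = $balloongiggle
Sorted (with $ < everything):
  sorted[0] = $balloongiggle  (last char: 'e')
  sorted[1] = alloongiggle$b  (last char: 'b')
  sorted[2] = balloongiggle$  (last char: '$')
  sorted[3] = e$balloongiggl  (last char: 'l')
  sorted[4] = ggle$balloongi  (last char: 'i')
  sorted[5] = giggle$balloon  (last char: 'n')
  sorted[6] = gle$balloongig  (last char: 'g')
  sorted[7] = iggle$balloong  (last char: 'g')
  sorted[8] = le$balloongigg  (last char: 'g')
  sorted[9] = lloongiggle$ba  (last char: 'a')
  sorted[10] = loongiggle$bal  (last char: 'l')
  sorted[11] = ngiggle$balloo  (last char: 'o')
  sorted[12] = ongiggle$ballo  (last char: 'o')
  sorted[13] = oongiggle$ball  (last char: 'l')
Last column: eb$lingggalool
Original string S is at sorted index 2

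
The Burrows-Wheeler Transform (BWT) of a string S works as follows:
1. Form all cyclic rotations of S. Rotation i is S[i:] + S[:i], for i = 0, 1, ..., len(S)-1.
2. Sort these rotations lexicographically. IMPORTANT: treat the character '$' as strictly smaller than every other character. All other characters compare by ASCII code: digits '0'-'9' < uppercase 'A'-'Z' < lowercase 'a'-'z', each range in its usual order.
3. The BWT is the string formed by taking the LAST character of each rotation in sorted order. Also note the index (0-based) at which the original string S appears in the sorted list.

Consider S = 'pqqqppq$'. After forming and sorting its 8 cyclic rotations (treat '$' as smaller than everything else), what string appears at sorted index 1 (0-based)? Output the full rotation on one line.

Answer: ppq$pqqq

Derivation:
All 8 rotations (rotation i = S[i:]+S[:i]):
  rot[0] = pqqqppq$
  rot[1] = qqqppq$p
  rot[2] = qqppq$pq
  rot[3] = qppq$pqq
  rot[4] = ppq$pqqq
  rot[5] = pq$pqqqp
  rot[6] = q$pqqqpp
  rot[7] = $pqqqppq
Sorted (with $ < everything):
  sorted[0] = $pqqqppq
  sorted[1] = ppq$pqqq
  sorted[2] = pq$pqqqp
  sorted[3] = pqqqppq$
  sorted[4] = q$pqqqpp
  sorted[5] = qppq$pqq
  sorted[6] = qqppq$pq
  sorted[7] = qqqppq$p
sorted[1] = ppq$pqqq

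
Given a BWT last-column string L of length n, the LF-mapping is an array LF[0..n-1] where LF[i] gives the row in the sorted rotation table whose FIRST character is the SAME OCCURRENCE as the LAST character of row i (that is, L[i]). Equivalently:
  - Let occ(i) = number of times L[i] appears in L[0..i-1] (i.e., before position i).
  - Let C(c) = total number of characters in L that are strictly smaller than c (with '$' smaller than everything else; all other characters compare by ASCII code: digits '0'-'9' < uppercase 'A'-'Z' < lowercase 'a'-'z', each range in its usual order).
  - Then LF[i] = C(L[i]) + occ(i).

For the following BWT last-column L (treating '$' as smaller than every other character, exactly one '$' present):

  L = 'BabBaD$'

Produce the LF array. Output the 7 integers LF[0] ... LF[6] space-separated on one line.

Char counts: '$':1, 'B':2, 'D':1, 'a':2, 'b':1
C (first-col start): C('$')=0, C('B')=1, C('D')=3, C('a')=4, C('b')=6
L[0]='B': occ=0, LF[0]=C('B')+0=1+0=1
L[1]='a': occ=0, LF[1]=C('a')+0=4+0=4
L[2]='b': occ=0, LF[2]=C('b')+0=6+0=6
L[3]='B': occ=1, LF[3]=C('B')+1=1+1=2
L[4]='a': occ=1, LF[4]=C('a')+1=4+1=5
L[5]='D': occ=0, LF[5]=C('D')+0=3+0=3
L[6]='$': occ=0, LF[6]=C('$')+0=0+0=0

Answer: 1 4 6 2 5 3 0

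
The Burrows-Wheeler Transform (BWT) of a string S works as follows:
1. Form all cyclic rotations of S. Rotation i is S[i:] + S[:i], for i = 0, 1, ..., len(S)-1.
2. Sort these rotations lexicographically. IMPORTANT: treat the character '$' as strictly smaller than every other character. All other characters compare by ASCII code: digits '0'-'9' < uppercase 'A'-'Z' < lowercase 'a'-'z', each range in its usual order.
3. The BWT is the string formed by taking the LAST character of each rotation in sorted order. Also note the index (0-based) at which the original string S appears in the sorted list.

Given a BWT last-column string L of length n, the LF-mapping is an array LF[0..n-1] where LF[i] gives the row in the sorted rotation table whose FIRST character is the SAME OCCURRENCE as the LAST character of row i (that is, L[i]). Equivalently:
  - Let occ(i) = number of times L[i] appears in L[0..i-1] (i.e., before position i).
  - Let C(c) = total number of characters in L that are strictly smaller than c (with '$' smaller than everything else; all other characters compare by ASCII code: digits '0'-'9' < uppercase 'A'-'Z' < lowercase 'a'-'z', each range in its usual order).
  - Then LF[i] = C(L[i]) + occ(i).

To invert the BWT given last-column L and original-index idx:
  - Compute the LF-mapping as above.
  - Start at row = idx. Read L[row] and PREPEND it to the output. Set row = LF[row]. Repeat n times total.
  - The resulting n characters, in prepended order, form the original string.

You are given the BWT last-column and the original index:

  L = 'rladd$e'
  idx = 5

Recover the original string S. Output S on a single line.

Answer: ladder$

Derivation:
LF mapping: 6 5 1 2 3 0 4
Walk LF starting at row 5, prepending L[row]:
  step 1: row=5, L[5]='$', prepend. Next row=LF[5]=0
  step 2: row=0, L[0]='r', prepend. Next row=LF[0]=6
  step 3: row=6, L[6]='e', prepend. Next row=LF[6]=4
  step 4: row=4, L[4]='d', prepend. Next row=LF[4]=3
  step 5: row=3, L[3]='d', prepend. Next row=LF[3]=2
  step 6: row=2, L[2]='a', prepend. Next row=LF[2]=1
  step 7: row=1, L[1]='l', prepend. Next row=LF[1]=5
Reversed output: ladder$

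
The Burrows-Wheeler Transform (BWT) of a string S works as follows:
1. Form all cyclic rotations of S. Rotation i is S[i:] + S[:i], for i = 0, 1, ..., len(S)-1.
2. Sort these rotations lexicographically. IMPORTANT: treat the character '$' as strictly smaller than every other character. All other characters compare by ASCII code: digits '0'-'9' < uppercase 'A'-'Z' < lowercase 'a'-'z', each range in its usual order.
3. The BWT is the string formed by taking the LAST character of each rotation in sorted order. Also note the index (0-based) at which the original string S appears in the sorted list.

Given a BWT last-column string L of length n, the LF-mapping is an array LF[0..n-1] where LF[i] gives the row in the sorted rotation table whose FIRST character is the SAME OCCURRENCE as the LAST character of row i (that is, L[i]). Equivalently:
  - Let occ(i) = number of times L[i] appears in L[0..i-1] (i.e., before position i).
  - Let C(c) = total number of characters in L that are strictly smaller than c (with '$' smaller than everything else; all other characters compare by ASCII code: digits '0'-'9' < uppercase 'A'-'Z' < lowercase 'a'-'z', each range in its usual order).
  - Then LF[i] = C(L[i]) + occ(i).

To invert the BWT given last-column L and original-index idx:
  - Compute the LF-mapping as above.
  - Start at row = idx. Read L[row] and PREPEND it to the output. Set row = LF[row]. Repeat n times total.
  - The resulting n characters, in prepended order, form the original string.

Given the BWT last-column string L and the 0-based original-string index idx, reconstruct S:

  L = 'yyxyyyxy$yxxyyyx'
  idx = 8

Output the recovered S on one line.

LF mapping: 6 7 1 8 9 10 2 11 0 12 3 4 13 14 15 5
Walk LF starting at row 8, prepending L[row]:
  step 1: row=8, L[8]='$', prepend. Next row=LF[8]=0
  step 2: row=0, L[0]='y', prepend. Next row=LF[0]=6
  step 3: row=6, L[6]='x', prepend. Next row=LF[6]=2
  step 4: row=2, L[2]='x', prepend. Next row=LF[2]=1
  step 5: row=1, L[1]='y', prepend. Next row=LF[1]=7
  step 6: row=7, L[7]='y', prepend. Next row=LF[7]=11
  step 7: row=11, L[11]='x', prepend. Next row=LF[11]=4
  step 8: row=4, L[4]='y', prepend. Next row=LF[4]=9
  step 9: row=9, L[9]='y', prepend. Next row=LF[9]=12
  step 10: row=12, L[12]='y', prepend. Next row=LF[12]=13
  step 11: row=13, L[13]='y', prepend. Next row=LF[13]=14
  step 12: row=14, L[14]='y', prepend. Next row=LF[14]=15
  step 13: row=15, L[15]='x', prepend. Next row=LF[15]=5
  step 14: row=5, L[5]='y', prepend. Next row=LF[5]=10
  step 15: row=10, L[10]='x', prepend. Next row=LF[10]=3
  step 16: row=3, L[3]='y', prepend. Next row=LF[3]=8
Reversed output: yxyxyyyyyxyyxxy$

Answer: yxyxyyyyyxyyxxy$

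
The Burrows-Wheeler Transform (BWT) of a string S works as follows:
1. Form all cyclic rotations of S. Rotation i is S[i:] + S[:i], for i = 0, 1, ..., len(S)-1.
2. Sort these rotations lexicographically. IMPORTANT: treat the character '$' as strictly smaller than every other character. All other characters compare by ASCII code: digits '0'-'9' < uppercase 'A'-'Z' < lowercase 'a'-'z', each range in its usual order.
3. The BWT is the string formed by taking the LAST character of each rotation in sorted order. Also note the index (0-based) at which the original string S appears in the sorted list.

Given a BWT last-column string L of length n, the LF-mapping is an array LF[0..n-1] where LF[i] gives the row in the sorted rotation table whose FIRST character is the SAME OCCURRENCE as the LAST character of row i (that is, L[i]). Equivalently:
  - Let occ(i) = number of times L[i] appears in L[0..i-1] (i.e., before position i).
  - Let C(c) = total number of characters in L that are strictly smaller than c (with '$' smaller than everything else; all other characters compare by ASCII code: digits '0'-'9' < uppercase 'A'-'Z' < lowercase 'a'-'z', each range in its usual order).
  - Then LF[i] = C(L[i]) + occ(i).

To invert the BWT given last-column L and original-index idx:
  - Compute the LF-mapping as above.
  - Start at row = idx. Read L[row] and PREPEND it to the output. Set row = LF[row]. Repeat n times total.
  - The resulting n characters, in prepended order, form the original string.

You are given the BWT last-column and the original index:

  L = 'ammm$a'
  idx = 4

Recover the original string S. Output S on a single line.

Answer: mamma$

Derivation:
LF mapping: 1 3 4 5 0 2
Walk LF starting at row 4, prepending L[row]:
  step 1: row=4, L[4]='$', prepend. Next row=LF[4]=0
  step 2: row=0, L[0]='a', prepend. Next row=LF[0]=1
  step 3: row=1, L[1]='m', prepend. Next row=LF[1]=3
  step 4: row=3, L[3]='m', prepend. Next row=LF[3]=5
  step 5: row=5, L[5]='a', prepend. Next row=LF[5]=2
  step 6: row=2, L[2]='m', prepend. Next row=LF[2]=4
Reversed output: mamma$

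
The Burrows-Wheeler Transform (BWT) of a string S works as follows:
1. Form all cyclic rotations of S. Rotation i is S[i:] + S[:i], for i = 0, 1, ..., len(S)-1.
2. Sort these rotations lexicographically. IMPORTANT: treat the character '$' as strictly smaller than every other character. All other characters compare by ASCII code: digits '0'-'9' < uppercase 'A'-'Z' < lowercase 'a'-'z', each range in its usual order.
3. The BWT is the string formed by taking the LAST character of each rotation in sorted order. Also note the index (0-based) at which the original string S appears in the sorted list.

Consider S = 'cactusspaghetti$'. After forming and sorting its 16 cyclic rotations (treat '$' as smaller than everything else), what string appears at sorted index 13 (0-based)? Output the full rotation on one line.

Answer: tti$cactusspaghe

Derivation:
All 16 rotations (rotation i = S[i:]+S[:i]):
  rot[0] = cactusspaghetti$
  rot[1] = actusspaghetti$c
  rot[2] = ctusspaghetti$ca
  rot[3] = tusspaghetti$cac
  rot[4] = usspaghetti$cact
  rot[5] = sspaghetti$cactu
  rot[6] = spaghetti$cactus
  rot[7] = paghetti$cactuss
  rot[8] = aghetti$cactussp
  rot[9] = ghetti$cactusspa
  rot[10] = hetti$cactusspag
  rot[11] = etti$cactusspagh
  rot[12] = tti$cactusspaghe
  rot[13] = ti$cactusspaghet
  rot[14] = i$cactusspaghett
  rot[15] = $cactusspaghetti
Sorted (with $ < everything):
  sorted[0] = $cactusspaghetti
  sorted[1] = actusspaghetti$c
  sorted[2] = aghetti$cactussp
  sorted[3] = cactusspaghetti$
  sorted[4] = ctusspaghetti$ca
  sorted[5] = etti$cactusspagh
  sorted[6] = ghetti$cactusspa
  sorted[7] = hetti$cactusspag
  sorted[8] = i$cactusspaghett
  sorted[9] = paghetti$cactuss
  sorted[10] = spaghetti$cactus
  sorted[11] = sspaghetti$cactu
  sorted[12] = ti$cactusspaghet
  sorted[13] = tti$cactusspaghe
  sorted[14] = tusspaghetti$cac
  sorted[15] = usspaghetti$cact
sorted[13] = tti$cactusspaghe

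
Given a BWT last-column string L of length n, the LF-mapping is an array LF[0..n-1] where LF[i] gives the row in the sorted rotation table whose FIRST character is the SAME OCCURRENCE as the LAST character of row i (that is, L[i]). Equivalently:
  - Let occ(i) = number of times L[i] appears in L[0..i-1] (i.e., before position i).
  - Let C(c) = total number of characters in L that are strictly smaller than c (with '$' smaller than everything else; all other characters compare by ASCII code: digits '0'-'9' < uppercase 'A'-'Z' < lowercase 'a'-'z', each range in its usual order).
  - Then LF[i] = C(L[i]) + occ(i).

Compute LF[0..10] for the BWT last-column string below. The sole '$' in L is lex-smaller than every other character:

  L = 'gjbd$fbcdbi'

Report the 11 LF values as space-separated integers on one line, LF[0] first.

Char counts: '$':1, 'b':3, 'c':1, 'd':2, 'f':1, 'g':1, 'i':1, 'j':1
C (first-col start): C('$')=0, C('b')=1, C('c')=4, C('d')=5, C('f')=7, C('g')=8, C('i')=9, C('j')=10
L[0]='g': occ=0, LF[0]=C('g')+0=8+0=8
L[1]='j': occ=0, LF[1]=C('j')+0=10+0=10
L[2]='b': occ=0, LF[2]=C('b')+0=1+0=1
L[3]='d': occ=0, LF[3]=C('d')+0=5+0=5
L[4]='$': occ=0, LF[4]=C('$')+0=0+0=0
L[5]='f': occ=0, LF[5]=C('f')+0=7+0=7
L[6]='b': occ=1, LF[6]=C('b')+1=1+1=2
L[7]='c': occ=0, LF[7]=C('c')+0=4+0=4
L[8]='d': occ=1, LF[8]=C('d')+1=5+1=6
L[9]='b': occ=2, LF[9]=C('b')+2=1+2=3
L[10]='i': occ=0, LF[10]=C('i')+0=9+0=9

Answer: 8 10 1 5 0 7 2 4 6 3 9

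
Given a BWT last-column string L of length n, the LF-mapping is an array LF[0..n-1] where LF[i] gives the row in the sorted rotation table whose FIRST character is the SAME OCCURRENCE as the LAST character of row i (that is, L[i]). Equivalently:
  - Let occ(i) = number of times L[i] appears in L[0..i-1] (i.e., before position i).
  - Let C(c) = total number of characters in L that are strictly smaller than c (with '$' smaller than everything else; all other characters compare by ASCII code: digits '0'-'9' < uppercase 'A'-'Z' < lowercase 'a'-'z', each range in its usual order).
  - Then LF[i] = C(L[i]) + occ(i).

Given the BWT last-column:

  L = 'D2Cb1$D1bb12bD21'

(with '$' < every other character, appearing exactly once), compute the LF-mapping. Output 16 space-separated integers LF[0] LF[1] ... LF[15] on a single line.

Char counts: '$':1, '1':4, '2':3, 'C':1, 'D':3, 'b':4
C (first-col start): C('$')=0, C('1')=1, C('2')=5, C('C')=8, C('D')=9, C('b')=12
L[0]='D': occ=0, LF[0]=C('D')+0=9+0=9
L[1]='2': occ=0, LF[1]=C('2')+0=5+0=5
L[2]='C': occ=0, LF[2]=C('C')+0=8+0=8
L[3]='b': occ=0, LF[3]=C('b')+0=12+0=12
L[4]='1': occ=0, LF[4]=C('1')+0=1+0=1
L[5]='$': occ=0, LF[5]=C('$')+0=0+0=0
L[6]='D': occ=1, LF[6]=C('D')+1=9+1=10
L[7]='1': occ=1, LF[7]=C('1')+1=1+1=2
L[8]='b': occ=1, LF[8]=C('b')+1=12+1=13
L[9]='b': occ=2, LF[9]=C('b')+2=12+2=14
L[10]='1': occ=2, LF[10]=C('1')+2=1+2=3
L[11]='2': occ=1, LF[11]=C('2')+1=5+1=6
L[12]='b': occ=3, LF[12]=C('b')+3=12+3=15
L[13]='D': occ=2, LF[13]=C('D')+2=9+2=11
L[14]='2': occ=2, LF[14]=C('2')+2=5+2=7
L[15]='1': occ=3, LF[15]=C('1')+3=1+3=4

Answer: 9 5 8 12 1 0 10 2 13 14 3 6 15 11 7 4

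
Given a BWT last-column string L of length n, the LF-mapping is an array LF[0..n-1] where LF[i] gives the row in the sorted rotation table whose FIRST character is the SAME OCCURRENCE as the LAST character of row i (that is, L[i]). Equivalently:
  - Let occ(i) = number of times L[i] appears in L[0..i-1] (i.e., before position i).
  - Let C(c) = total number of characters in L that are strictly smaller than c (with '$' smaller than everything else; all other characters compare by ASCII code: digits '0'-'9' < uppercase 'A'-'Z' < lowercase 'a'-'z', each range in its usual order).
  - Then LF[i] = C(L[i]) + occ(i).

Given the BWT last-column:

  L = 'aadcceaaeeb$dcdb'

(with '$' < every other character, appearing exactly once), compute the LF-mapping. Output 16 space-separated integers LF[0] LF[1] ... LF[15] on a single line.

Answer: 1 2 10 7 8 13 3 4 14 15 5 0 11 9 12 6

Derivation:
Char counts: '$':1, 'a':4, 'b':2, 'c':3, 'd':3, 'e':3
C (first-col start): C('$')=0, C('a')=1, C('b')=5, C('c')=7, C('d')=10, C('e')=13
L[0]='a': occ=0, LF[0]=C('a')+0=1+0=1
L[1]='a': occ=1, LF[1]=C('a')+1=1+1=2
L[2]='d': occ=0, LF[2]=C('d')+0=10+0=10
L[3]='c': occ=0, LF[3]=C('c')+0=7+0=7
L[4]='c': occ=1, LF[4]=C('c')+1=7+1=8
L[5]='e': occ=0, LF[5]=C('e')+0=13+0=13
L[6]='a': occ=2, LF[6]=C('a')+2=1+2=3
L[7]='a': occ=3, LF[7]=C('a')+3=1+3=4
L[8]='e': occ=1, LF[8]=C('e')+1=13+1=14
L[9]='e': occ=2, LF[9]=C('e')+2=13+2=15
L[10]='b': occ=0, LF[10]=C('b')+0=5+0=5
L[11]='$': occ=0, LF[11]=C('$')+0=0+0=0
L[12]='d': occ=1, LF[12]=C('d')+1=10+1=11
L[13]='c': occ=2, LF[13]=C('c')+2=7+2=9
L[14]='d': occ=2, LF[14]=C('d')+2=10+2=12
L[15]='b': occ=1, LF[15]=C('b')+1=5+1=6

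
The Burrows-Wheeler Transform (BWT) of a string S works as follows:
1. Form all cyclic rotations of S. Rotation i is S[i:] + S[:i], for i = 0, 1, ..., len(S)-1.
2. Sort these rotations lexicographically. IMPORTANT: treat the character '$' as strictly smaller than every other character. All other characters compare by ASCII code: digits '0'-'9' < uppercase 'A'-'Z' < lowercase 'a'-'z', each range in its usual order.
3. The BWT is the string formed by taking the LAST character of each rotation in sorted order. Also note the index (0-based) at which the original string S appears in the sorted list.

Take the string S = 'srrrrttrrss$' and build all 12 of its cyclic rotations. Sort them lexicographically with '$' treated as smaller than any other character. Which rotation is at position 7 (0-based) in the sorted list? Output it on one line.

Answer: s$srrrrttrrs

Derivation:
All 12 rotations (rotation i = S[i:]+S[:i]):
  rot[0] = srrrrttrrss$
  rot[1] = rrrrttrrss$s
  rot[2] = rrrttrrss$sr
  rot[3] = rrttrrss$srr
  rot[4] = rttrrss$srrr
  rot[5] = ttrrss$srrrr
  rot[6] = trrss$srrrrt
  rot[7] = rrss$srrrrtt
  rot[8] = rss$srrrrttr
  rot[9] = ss$srrrrttrr
  rot[10] = s$srrrrttrrs
  rot[11] = $srrrrttrrss
Sorted (with $ < everything):
  sorted[0] = $srrrrttrrss
  sorted[1] = rrrrttrrss$s
  sorted[2] = rrrttrrss$sr
  sorted[3] = rrss$srrrrtt
  sorted[4] = rrttrrss$srr
  sorted[5] = rss$srrrrttr
  sorted[6] = rttrrss$srrr
  sorted[7] = s$srrrrttrrs
  sorted[8] = srrrrttrrss$
  sorted[9] = ss$srrrrttrr
  sorted[10] = trrss$srrrrt
  sorted[11] = ttrrss$srrrr
sorted[7] = s$srrrrttrrs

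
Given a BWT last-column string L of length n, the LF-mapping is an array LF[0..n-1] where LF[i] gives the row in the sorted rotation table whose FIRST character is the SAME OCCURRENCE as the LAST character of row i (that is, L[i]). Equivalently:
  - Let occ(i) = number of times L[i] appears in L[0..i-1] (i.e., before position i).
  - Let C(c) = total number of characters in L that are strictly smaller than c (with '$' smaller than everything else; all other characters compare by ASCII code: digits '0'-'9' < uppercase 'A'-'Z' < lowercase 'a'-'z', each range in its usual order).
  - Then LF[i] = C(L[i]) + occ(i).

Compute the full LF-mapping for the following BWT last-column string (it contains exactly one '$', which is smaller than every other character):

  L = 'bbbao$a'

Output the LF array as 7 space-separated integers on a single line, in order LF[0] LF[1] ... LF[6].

Answer: 3 4 5 1 6 0 2

Derivation:
Char counts: '$':1, 'a':2, 'b':3, 'o':1
C (first-col start): C('$')=0, C('a')=1, C('b')=3, C('o')=6
L[0]='b': occ=0, LF[0]=C('b')+0=3+0=3
L[1]='b': occ=1, LF[1]=C('b')+1=3+1=4
L[2]='b': occ=2, LF[2]=C('b')+2=3+2=5
L[3]='a': occ=0, LF[3]=C('a')+0=1+0=1
L[4]='o': occ=0, LF[4]=C('o')+0=6+0=6
L[5]='$': occ=0, LF[5]=C('$')+0=0+0=0
L[6]='a': occ=1, LF[6]=C('a')+1=1+1=2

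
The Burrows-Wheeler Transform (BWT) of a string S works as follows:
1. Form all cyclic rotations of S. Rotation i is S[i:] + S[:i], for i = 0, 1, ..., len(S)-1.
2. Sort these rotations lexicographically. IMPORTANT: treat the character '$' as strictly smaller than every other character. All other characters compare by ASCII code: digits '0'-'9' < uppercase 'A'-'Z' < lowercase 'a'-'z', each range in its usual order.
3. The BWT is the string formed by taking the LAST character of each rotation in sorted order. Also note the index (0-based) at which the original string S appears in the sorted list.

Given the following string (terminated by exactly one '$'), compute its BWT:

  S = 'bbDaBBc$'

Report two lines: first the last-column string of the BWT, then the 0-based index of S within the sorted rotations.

All 8 rotations (rotation i = S[i:]+S[:i]):
  rot[0] = bbDaBBc$
  rot[1] = bDaBBc$b
  rot[2] = DaBBc$bb
  rot[3] = aBBc$bbD
  rot[4] = BBc$bbDa
  rot[5] = Bc$bbDaB
  rot[6] = c$bbDaBB
  rot[7] = $bbDaBBc
Sorted (with $ < everything):
  sorted[0] = $bbDaBBc  (last char: 'c')
  sorted[1] = BBc$bbDa  (last char: 'a')
  sorted[2] = Bc$bbDaB  (last char: 'B')
  sorted[3] = DaBBc$bb  (last char: 'b')
  sorted[4] = aBBc$bbD  (last char: 'D')
  sorted[5] = bDaBBc$b  (last char: 'b')
  sorted[6] = bbDaBBc$  (last char: '$')
  sorted[7] = c$bbDaBB  (last char: 'B')
Last column: caBbDb$B
Original string S is at sorted index 6

Answer: caBbDb$B
6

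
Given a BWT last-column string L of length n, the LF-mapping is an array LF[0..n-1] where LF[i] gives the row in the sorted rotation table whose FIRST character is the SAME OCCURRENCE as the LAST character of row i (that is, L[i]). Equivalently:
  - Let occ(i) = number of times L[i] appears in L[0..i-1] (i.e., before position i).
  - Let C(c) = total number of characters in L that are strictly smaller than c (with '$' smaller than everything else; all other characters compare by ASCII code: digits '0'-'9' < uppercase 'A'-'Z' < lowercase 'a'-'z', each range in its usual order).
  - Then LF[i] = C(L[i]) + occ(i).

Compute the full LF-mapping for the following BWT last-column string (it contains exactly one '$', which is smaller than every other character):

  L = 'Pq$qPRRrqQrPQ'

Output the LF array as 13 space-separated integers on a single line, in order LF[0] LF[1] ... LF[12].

Char counts: '$':1, 'P':3, 'Q':2, 'R':2, 'q':3, 'r':2
C (first-col start): C('$')=0, C('P')=1, C('Q')=4, C('R')=6, C('q')=8, C('r')=11
L[0]='P': occ=0, LF[0]=C('P')+0=1+0=1
L[1]='q': occ=0, LF[1]=C('q')+0=8+0=8
L[2]='$': occ=0, LF[2]=C('$')+0=0+0=0
L[3]='q': occ=1, LF[3]=C('q')+1=8+1=9
L[4]='P': occ=1, LF[4]=C('P')+1=1+1=2
L[5]='R': occ=0, LF[5]=C('R')+0=6+0=6
L[6]='R': occ=1, LF[6]=C('R')+1=6+1=7
L[7]='r': occ=0, LF[7]=C('r')+0=11+0=11
L[8]='q': occ=2, LF[8]=C('q')+2=8+2=10
L[9]='Q': occ=0, LF[9]=C('Q')+0=4+0=4
L[10]='r': occ=1, LF[10]=C('r')+1=11+1=12
L[11]='P': occ=2, LF[11]=C('P')+2=1+2=3
L[12]='Q': occ=1, LF[12]=C('Q')+1=4+1=5

Answer: 1 8 0 9 2 6 7 11 10 4 12 3 5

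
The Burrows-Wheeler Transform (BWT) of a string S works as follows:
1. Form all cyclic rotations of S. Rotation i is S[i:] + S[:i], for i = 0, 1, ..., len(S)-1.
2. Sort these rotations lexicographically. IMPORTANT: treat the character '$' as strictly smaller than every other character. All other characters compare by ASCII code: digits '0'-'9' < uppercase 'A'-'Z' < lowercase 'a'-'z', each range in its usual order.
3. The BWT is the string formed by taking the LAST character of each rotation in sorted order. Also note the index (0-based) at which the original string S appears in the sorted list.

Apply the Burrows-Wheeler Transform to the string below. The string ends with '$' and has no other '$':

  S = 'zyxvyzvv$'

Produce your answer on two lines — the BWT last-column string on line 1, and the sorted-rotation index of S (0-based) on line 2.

Answer: vvzxyzvy$
8

Derivation:
All 9 rotations (rotation i = S[i:]+S[:i]):
  rot[0] = zyxvyzvv$
  rot[1] = yxvyzvv$z
  rot[2] = xvyzvv$zy
  rot[3] = vyzvv$zyx
  rot[4] = yzvv$zyxv
  rot[5] = zvv$zyxvy
  rot[6] = vv$zyxvyz
  rot[7] = v$zyxvyzv
  rot[8] = $zyxvyzvv
Sorted (with $ < everything):
  sorted[0] = $zyxvyzvv  (last char: 'v')
  sorted[1] = v$zyxvyzv  (last char: 'v')
  sorted[2] = vv$zyxvyz  (last char: 'z')
  sorted[3] = vyzvv$zyx  (last char: 'x')
  sorted[4] = xvyzvv$zy  (last char: 'y')
  sorted[5] = yxvyzvv$z  (last char: 'z')
  sorted[6] = yzvv$zyxv  (last char: 'v')
  sorted[7] = zvv$zyxvy  (last char: 'y')
  sorted[8] = zyxvyzvv$  (last char: '$')
Last column: vvzxyzvy$
Original string S is at sorted index 8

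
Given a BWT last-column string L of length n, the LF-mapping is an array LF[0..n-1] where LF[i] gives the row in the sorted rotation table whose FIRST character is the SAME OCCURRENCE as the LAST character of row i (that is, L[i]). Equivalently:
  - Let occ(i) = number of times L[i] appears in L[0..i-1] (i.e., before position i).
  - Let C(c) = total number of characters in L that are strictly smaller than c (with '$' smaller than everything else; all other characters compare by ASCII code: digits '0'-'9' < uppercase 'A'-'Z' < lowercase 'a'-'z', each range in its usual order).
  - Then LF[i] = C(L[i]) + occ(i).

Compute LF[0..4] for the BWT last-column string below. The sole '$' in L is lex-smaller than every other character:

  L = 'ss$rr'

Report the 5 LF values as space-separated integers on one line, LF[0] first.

Char counts: '$':1, 'r':2, 's':2
C (first-col start): C('$')=0, C('r')=1, C('s')=3
L[0]='s': occ=0, LF[0]=C('s')+0=3+0=3
L[1]='s': occ=1, LF[1]=C('s')+1=3+1=4
L[2]='$': occ=0, LF[2]=C('$')+0=0+0=0
L[3]='r': occ=0, LF[3]=C('r')+0=1+0=1
L[4]='r': occ=1, LF[4]=C('r')+1=1+1=2

Answer: 3 4 0 1 2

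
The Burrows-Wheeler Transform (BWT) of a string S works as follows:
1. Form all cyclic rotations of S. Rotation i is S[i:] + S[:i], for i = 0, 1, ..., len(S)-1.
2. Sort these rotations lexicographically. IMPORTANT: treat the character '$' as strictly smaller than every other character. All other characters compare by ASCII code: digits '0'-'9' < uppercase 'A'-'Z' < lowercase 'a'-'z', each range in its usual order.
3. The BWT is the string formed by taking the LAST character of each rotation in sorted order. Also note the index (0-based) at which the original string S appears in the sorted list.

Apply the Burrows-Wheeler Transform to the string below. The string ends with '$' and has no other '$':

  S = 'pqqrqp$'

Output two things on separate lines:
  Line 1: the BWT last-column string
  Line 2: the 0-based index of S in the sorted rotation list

Answer: pq$rpqq
2

Derivation:
All 7 rotations (rotation i = S[i:]+S[:i]):
  rot[0] = pqqrqp$
  rot[1] = qqrqp$p
  rot[2] = qrqp$pq
  rot[3] = rqp$pqq
  rot[4] = qp$pqqr
  rot[5] = p$pqqrq
  rot[6] = $pqqrqp
Sorted (with $ < everything):
  sorted[0] = $pqqrqp  (last char: 'p')
  sorted[1] = p$pqqrq  (last char: 'q')
  sorted[2] = pqqrqp$  (last char: '$')
  sorted[3] = qp$pqqr  (last char: 'r')
  sorted[4] = qqrqp$p  (last char: 'p')
  sorted[5] = qrqp$pq  (last char: 'q')
  sorted[6] = rqp$pqq  (last char: 'q')
Last column: pq$rpqq
Original string S is at sorted index 2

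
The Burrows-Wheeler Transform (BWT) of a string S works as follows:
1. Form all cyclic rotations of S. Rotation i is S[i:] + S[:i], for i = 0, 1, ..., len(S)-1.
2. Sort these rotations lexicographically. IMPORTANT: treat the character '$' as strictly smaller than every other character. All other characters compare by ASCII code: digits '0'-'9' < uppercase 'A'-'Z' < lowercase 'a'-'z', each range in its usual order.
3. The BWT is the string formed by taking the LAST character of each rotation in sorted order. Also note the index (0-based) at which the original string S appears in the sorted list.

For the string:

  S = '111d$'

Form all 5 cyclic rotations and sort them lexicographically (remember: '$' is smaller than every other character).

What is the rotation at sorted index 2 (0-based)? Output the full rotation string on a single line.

All 5 rotations (rotation i = S[i:]+S[:i]):
  rot[0] = 111d$
  rot[1] = 11d$1
  rot[2] = 1d$11
  rot[3] = d$111
  rot[4] = $111d
Sorted (with $ < everything):
  sorted[0] = $111d
  sorted[1] = 111d$
  sorted[2] = 11d$1
  sorted[3] = 1d$11
  sorted[4] = d$111
sorted[2] = 11d$1

Answer: 11d$1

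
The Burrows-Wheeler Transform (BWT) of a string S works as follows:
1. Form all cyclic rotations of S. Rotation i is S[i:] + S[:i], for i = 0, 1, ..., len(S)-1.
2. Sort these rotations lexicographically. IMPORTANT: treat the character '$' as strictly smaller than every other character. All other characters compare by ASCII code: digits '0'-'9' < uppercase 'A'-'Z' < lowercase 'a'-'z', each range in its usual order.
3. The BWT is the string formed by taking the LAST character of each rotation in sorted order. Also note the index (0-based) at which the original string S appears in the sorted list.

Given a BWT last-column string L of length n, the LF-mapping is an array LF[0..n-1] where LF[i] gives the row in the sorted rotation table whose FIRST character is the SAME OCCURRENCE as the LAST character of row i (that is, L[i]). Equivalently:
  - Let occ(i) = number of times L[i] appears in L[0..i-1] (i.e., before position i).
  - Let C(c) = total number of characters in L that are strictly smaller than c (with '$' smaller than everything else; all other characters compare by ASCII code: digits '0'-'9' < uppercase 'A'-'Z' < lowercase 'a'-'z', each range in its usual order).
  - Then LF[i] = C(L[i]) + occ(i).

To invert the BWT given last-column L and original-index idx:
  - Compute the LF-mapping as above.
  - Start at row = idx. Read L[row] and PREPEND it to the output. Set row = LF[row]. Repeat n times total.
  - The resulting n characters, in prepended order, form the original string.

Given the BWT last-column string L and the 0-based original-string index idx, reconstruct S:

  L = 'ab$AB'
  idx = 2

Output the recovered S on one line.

Answer: BbAa$

Derivation:
LF mapping: 3 4 0 1 2
Walk LF starting at row 2, prepending L[row]:
  step 1: row=2, L[2]='$', prepend. Next row=LF[2]=0
  step 2: row=0, L[0]='a', prepend. Next row=LF[0]=3
  step 3: row=3, L[3]='A', prepend. Next row=LF[3]=1
  step 4: row=1, L[1]='b', prepend. Next row=LF[1]=4
  step 5: row=4, L[4]='B', prepend. Next row=LF[4]=2
Reversed output: BbAa$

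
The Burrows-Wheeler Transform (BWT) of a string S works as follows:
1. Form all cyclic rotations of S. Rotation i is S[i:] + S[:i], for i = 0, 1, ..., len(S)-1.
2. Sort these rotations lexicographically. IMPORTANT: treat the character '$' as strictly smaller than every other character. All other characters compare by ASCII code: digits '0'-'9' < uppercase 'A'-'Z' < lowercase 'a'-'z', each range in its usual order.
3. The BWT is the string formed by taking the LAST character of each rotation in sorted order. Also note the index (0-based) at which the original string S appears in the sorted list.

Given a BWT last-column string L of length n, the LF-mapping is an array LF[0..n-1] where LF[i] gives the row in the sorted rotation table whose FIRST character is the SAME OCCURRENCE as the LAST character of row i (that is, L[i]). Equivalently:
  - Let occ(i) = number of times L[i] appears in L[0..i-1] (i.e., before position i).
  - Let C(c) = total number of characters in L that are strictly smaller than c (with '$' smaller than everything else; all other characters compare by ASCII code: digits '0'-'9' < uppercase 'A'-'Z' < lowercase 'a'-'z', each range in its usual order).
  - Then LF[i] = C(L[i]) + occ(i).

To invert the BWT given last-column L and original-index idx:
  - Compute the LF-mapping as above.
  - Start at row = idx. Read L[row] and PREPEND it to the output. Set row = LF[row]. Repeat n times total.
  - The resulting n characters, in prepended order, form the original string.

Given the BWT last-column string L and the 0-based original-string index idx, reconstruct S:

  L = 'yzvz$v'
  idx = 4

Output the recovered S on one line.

LF mapping: 3 4 1 5 0 2
Walk LF starting at row 4, prepending L[row]:
  step 1: row=4, L[4]='$', prepend. Next row=LF[4]=0
  step 2: row=0, L[0]='y', prepend. Next row=LF[0]=3
  step 3: row=3, L[3]='z', prepend. Next row=LF[3]=5
  step 4: row=5, L[5]='v', prepend. Next row=LF[5]=2
  step 5: row=2, L[2]='v', prepend. Next row=LF[2]=1
  step 6: row=1, L[1]='z', prepend. Next row=LF[1]=4
Reversed output: zvvzy$

Answer: zvvzy$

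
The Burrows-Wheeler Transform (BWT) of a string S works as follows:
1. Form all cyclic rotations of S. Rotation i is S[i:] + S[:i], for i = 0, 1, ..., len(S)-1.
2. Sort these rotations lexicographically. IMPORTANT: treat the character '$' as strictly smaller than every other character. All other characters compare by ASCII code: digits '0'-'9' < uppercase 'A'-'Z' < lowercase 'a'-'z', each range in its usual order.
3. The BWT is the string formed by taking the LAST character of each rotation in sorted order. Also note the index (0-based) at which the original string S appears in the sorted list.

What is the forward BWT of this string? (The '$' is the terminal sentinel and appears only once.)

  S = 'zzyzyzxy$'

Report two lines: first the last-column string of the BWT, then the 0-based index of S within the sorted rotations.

All 9 rotations (rotation i = S[i:]+S[:i]):
  rot[0] = zzyzyzxy$
  rot[1] = zyzyzxy$z
  rot[2] = yzyzxy$zz
  rot[3] = zyzxy$zzy
  rot[4] = yzxy$zzyz
  rot[5] = zxy$zzyzy
  rot[6] = xy$zzyzyz
  rot[7] = y$zzyzyzx
  rot[8] = $zzyzyzxy
Sorted (with $ < everything):
  sorted[0] = $zzyzyzxy  (last char: 'y')
  sorted[1] = xy$zzyzyz  (last char: 'z')
  sorted[2] = y$zzyzyzx  (last char: 'x')
  sorted[3] = yzxy$zzyz  (last char: 'z')
  sorted[4] = yzyzxy$zz  (last char: 'z')
  sorted[5] = zxy$zzyzy  (last char: 'y')
  sorted[6] = zyzxy$zzy  (last char: 'y')
  sorted[7] = zyzyzxy$z  (last char: 'z')
  sorted[8] = zzyzyzxy$  (last char: '$')
Last column: yzxzzyyz$
Original string S is at sorted index 8

Answer: yzxzzyyz$
8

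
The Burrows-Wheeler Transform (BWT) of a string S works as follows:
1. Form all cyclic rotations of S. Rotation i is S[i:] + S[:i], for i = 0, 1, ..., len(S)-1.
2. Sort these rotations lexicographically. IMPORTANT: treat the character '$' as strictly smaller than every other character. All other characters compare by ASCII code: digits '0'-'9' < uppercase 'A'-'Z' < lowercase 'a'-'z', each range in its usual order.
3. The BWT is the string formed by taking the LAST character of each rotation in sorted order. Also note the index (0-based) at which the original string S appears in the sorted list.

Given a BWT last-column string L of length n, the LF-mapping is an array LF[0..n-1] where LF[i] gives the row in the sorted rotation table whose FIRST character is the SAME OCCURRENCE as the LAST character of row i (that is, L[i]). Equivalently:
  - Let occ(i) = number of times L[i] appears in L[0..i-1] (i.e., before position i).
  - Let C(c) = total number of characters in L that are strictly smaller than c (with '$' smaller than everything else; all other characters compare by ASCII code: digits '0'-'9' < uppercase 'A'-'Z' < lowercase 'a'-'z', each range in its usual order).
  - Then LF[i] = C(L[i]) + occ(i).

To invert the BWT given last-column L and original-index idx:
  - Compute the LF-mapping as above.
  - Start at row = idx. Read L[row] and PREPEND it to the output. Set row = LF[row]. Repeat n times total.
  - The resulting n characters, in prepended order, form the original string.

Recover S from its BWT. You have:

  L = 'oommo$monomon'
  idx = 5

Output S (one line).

Answer: nommmnooomoo$

Derivation:
LF mapping: 7 8 1 2 9 0 3 10 5 11 4 12 6
Walk LF starting at row 5, prepending L[row]:
  step 1: row=5, L[5]='$', prepend. Next row=LF[5]=0
  step 2: row=0, L[0]='o', prepend. Next row=LF[0]=7
  step 3: row=7, L[7]='o', prepend. Next row=LF[7]=10
  step 4: row=10, L[10]='m', prepend. Next row=LF[10]=4
  step 5: row=4, L[4]='o', prepend. Next row=LF[4]=9
  step 6: row=9, L[9]='o', prepend. Next row=LF[9]=11
  step 7: row=11, L[11]='o', prepend. Next row=LF[11]=12
  step 8: row=12, L[12]='n', prepend. Next row=LF[12]=6
  step 9: row=6, L[6]='m', prepend. Next row=LF[6]=3
  step 10: row=3, L[3]='m', prepend. Next row=LF[3]=2
  step 11: row=2, L[2]='m', prepend. Next row=LF[2]=1
  step 12: row=1, L[1]='o', prepend. Next row=LF[1]=8
  step 13: row=8, L[8]='n', prepend. Next row=LF[8]=5
Reversed output: nommmnooomoo$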